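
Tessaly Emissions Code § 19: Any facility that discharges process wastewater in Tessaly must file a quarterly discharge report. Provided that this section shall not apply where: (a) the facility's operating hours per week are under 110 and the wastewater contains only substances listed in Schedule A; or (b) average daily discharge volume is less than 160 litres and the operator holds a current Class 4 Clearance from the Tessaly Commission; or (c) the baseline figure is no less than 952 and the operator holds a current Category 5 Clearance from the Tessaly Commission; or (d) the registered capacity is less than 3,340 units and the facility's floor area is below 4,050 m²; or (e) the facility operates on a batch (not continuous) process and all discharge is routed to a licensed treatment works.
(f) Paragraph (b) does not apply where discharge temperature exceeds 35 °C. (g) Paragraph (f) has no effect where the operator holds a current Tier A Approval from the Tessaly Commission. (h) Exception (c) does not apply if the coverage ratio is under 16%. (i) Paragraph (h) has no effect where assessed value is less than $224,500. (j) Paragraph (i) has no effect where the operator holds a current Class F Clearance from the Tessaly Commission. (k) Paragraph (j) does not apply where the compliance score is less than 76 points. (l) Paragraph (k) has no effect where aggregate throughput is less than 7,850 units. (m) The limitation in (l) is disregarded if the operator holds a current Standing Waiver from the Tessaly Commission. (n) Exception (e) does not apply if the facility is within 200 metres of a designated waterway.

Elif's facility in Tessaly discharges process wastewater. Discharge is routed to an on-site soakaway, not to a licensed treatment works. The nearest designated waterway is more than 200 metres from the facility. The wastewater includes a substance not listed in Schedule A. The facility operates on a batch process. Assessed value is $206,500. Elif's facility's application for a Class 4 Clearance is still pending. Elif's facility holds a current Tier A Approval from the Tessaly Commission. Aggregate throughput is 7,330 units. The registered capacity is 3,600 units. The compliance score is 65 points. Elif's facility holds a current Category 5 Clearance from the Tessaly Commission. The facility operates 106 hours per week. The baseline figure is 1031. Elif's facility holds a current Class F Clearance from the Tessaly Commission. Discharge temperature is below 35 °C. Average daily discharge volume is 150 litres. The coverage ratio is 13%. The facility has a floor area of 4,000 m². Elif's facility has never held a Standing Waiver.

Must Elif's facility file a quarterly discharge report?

Yes — Elif's facility must file a quarterly discharge report.

Exception (a) fails — the wastewater includes a non-Schedule-A substance.
Exception (b) requires that the operator holds a current Class 4 Clearance from the Tessaly Commission; but the Class 4 Clearance is not current, so (b) is unavailable.
Exception (c) is satisfied on its face — the baseline figure is 1,031, meeting the 952 threshold; a current Category 5 Clearance is held. However, paragraphs (h)–(m) must be considered: (h) operates against (c): the coverage ratio is 13%, under the 16% limit. (i) would limit (h) — assessed value is $206,500, less than the $224,500 limit — but (j) sets (i) aside: (j) is triggered — a current Class F Clearance is held. (k) would limit (j) — the compliance score is 65 points, less than the 76 points limit — but (l) sets (k) aside: (l) is triggered — aggregate throughput is 7,330 units, less than the 7,850 units limit. (m) is not engaged (there is no Standing Waiver in force), so (l) stands. So (c) is unavailable.
Exception (d) requires that the registered capacity is less than 3,340 units; but the registered capacity is 3,600 units, not less than 3,340 units, so (d) is unavailable.
Exception (e) does not apply: discharge is not routed to a licensed treatment works.
No exception displaces § 19.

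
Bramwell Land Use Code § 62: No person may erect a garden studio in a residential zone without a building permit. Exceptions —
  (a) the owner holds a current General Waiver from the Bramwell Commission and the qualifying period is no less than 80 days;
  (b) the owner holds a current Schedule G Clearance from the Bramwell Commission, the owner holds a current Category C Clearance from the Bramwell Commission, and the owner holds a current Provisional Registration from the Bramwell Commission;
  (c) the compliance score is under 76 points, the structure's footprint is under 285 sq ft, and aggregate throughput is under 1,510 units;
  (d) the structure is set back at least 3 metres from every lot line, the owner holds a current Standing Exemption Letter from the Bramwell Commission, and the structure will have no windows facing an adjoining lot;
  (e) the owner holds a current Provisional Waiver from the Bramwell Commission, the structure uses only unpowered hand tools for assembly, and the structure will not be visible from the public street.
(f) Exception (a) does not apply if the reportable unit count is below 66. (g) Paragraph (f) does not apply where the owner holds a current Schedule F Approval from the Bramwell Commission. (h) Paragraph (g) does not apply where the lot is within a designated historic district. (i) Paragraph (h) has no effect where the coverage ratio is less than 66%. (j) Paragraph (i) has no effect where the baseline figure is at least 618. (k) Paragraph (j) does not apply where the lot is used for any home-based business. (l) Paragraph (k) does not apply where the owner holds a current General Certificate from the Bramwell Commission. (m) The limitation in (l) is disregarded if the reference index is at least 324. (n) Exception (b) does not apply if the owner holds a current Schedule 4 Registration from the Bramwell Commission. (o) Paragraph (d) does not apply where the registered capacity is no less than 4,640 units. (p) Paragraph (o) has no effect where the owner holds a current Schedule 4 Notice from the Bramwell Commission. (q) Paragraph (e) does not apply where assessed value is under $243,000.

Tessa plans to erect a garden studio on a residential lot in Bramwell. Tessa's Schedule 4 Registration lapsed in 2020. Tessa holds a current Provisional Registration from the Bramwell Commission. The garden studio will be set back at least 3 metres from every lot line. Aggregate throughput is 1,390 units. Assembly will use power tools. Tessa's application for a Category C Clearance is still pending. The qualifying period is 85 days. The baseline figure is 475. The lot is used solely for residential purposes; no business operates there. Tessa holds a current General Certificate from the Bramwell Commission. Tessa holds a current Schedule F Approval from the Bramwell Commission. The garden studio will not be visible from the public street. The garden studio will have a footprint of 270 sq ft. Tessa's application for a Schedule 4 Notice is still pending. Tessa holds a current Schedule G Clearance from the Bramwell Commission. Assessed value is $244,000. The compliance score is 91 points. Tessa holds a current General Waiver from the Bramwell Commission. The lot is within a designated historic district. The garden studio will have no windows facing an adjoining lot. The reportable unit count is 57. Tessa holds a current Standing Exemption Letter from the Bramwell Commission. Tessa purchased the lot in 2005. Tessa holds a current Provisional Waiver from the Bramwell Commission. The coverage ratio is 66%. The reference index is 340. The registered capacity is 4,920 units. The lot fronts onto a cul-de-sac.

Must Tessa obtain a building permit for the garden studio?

Exception (a) is satisfied on its face — a current General Waiver is held; the qualifying period is 85 days, meeting the 80 days threshold. But applying paragraphs (f)–(m): (f) is engaged — the reportable unit count is 57, below the 66 limit. (g) applies (a current Schedule F Approval is held), but is set aside by (h): (h) operates against (g): the lot is in a historic district. (i) is not triggered (the coverage ratio is 66%, not less than 66%), so (h) stands. (a) is therefore removed.
Exception (b) fails — no current Category C Clearance is held.
Exception (c) does not apply: the compliance score is 91 points, not under 76 points.
All of (d)'s requirements are met (the setback is at least 3 m on every side; a current Standing Exemption Letter is held; no windows face an adjoining lot). But: (o) operates — the registered capacity is 4,920 units, meeting the 4,640 units threshold. (p), which would lift (o), is not triggered — the Schedule 4 Notice is not current. So (d) is unavailable.
Exception (e) does not apply: assembly uses power tools.
None of the exceptions is available; § 62 applies in full.

Yes — Tessa must obtain a building permit.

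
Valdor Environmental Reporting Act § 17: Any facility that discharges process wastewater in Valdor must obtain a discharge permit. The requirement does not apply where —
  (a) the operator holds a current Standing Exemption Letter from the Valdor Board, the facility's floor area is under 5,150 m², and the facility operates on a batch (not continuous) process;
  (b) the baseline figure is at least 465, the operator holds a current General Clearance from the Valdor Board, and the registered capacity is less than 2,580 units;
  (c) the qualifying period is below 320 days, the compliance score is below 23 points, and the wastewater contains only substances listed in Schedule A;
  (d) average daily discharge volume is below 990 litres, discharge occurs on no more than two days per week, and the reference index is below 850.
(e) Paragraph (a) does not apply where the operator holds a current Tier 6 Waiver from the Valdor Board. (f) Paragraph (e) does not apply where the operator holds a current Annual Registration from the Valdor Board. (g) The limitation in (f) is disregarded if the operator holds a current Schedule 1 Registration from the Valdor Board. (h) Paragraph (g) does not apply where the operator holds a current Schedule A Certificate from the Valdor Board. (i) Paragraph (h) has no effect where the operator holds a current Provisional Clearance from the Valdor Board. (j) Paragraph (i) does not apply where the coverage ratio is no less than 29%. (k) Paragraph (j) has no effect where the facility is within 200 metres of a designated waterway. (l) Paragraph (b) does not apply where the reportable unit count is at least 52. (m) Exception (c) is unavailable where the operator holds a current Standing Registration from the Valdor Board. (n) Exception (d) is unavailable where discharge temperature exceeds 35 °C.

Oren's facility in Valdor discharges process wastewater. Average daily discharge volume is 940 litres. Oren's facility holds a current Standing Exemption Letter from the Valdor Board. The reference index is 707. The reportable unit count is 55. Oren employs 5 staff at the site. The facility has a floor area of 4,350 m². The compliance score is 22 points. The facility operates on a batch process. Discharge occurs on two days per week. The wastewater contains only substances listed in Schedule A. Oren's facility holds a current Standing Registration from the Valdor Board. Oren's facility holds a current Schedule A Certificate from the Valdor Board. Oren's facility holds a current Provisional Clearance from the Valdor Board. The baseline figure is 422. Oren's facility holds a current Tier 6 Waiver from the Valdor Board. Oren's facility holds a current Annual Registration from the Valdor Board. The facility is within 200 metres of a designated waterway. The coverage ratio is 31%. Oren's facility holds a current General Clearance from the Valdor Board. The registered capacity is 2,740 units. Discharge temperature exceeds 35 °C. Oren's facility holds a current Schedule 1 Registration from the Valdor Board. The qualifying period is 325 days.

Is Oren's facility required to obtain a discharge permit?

Exception (a)'s conditions are all satisfied: a current Standing Exemption Letter is held; the facility's floor area is 4,350 m², under the 5,150 m² limit; the facility operates on a batch process. But applying paragraphs (e)–(k): (e) operates against (a): a current Tier 6 Waiver is held. (f) is triggered (a current Annual Registration is held), but is displaced by (g): (g) operates — a current Schedule 1 Registration is held. (h) would limit (g) — a current Schedule A Certificate is held — but (i) sets (h) aside: (i) applies — a current Provisional Clearance is held. (j) applies (the coverage ratio is 31%, meeting the 29% threshold), but is displaced by (k): (k) is triggered — the facility is within 200 m of a designated waterway. Exception (a) does not apply.
Exception (b) does not apply: the baseline figure is 422, short of 465.
Exception (c) fails — the qualifying period is 325 days, not below 320 days.
Exception (d) is satisfied on its face — average daily discharge volume is 940 litres, below the 990 litres limit; discharge occurs on no more than two days per week; the reference index is 707, below the 850 limit. But applying paragraph (n): (n) is triggered — discharge temperature exceeds 35 °C. Exception (d) does not apply.
No exception is made out. Oren's facility falls within the general rule.

Yes — Oren's facility must obtain a discharge permit.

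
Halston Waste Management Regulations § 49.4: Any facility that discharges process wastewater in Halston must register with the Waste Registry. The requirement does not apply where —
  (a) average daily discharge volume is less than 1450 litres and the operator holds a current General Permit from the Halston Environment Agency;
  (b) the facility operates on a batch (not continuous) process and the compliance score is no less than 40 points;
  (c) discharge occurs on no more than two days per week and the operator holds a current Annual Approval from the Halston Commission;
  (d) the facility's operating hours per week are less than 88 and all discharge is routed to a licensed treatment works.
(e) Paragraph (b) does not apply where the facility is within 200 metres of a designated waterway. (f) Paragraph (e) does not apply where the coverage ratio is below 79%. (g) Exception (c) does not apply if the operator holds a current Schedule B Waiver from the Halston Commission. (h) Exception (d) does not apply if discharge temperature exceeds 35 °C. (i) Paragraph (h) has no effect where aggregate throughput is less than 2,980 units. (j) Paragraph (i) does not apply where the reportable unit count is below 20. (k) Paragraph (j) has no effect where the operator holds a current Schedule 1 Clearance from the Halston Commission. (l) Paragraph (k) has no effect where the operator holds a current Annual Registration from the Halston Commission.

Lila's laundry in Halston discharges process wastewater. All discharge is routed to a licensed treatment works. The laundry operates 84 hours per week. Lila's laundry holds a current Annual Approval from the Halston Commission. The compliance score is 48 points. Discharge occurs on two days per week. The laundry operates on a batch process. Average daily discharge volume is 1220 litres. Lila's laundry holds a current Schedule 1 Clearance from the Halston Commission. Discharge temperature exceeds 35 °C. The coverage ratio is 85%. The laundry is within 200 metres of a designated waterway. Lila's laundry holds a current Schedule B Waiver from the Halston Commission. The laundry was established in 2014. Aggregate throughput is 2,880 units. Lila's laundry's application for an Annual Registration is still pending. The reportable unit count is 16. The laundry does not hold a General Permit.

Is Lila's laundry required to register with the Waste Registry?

No — exception (d) applies; Lila's laundry is not required to register with the Waste Registry.

Exception (a) requires that the operator holds a current General Permit from the Halston Environment Agency; but no General Permit is held, so (a) is unavailable.
All of (b)'s requirements are met (the facility operates on a batch process; the compliance score is 48 points, meeting the 40 points threshold). Turning to paragraphs (e)–(f): (e) is engaged — the laundry is within 200 m of a designated waterway. (f), which would lift (e), is not triggered — the coverage ratio is 85%, not below 79%. Exception (b) does not apply.
All of (c)'s requirements are met (discharge occurs on no more than two days per week; a current Annual Approval is held). But applying paragraph (g): (g) operates against (c): a current Schedule B Waiver is held. (c) is therefore removed.
Exception (d) is satisfied on its face — the facility's operating hours per week are 84, less than the 88 limit; discharge is routed to a licensed treatment works. Under paragraphs (h)–(l): (h) would limit (d) — discharge temperature exceeds 35 °C — but (i) sets (h) aside: (i) operates — aggregate throughput is 2,880 units, less than the 2,980 units limit. (j) operates (the reportable unit count is 16, below the 20 limit), but is overridden by (k): (k) operates against (j): a current Schedule 1 Clearance is held. (l) is not triggered (the Annual Registration is not current), so (k) stands. Exception (d) stands.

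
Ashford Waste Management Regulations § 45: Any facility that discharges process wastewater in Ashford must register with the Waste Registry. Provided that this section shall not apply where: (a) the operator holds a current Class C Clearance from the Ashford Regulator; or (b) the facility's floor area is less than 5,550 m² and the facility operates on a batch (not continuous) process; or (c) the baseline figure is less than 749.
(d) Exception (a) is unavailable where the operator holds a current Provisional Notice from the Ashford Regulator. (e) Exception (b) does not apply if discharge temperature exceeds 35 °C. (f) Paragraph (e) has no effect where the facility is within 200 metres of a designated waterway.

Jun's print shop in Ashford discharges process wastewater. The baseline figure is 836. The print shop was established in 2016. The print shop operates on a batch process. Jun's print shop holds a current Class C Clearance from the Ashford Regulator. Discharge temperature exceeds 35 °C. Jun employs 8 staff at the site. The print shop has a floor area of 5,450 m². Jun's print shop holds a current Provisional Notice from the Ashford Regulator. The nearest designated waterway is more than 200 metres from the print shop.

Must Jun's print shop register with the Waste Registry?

All of (a)'s requirements are met (a current Class C Clearance is held). However, paragraph (d) must be considered: (d) is triggered — a current Provisional Notice is held. (a) is therefore removed.
Exception (b) is satisfied on its face — the facility's floor area is 5,450 m², less than the 5,550 m² limit; the facility operates on a batch process. Turning to paragraphs (e)–(f): (e) operates — discharge temperature exceeds 35 °C. (f) is not triggered (the print shop is more than 200 m from any designated waterway), so (e) stands. So (b) is unavailable.
Exception (c) does not apply: the baseline figure is 836, not less than 749.
None of the exceptions is available; § 45 applies in full.

Yes — Jun's print shop must register with the Waste Registry.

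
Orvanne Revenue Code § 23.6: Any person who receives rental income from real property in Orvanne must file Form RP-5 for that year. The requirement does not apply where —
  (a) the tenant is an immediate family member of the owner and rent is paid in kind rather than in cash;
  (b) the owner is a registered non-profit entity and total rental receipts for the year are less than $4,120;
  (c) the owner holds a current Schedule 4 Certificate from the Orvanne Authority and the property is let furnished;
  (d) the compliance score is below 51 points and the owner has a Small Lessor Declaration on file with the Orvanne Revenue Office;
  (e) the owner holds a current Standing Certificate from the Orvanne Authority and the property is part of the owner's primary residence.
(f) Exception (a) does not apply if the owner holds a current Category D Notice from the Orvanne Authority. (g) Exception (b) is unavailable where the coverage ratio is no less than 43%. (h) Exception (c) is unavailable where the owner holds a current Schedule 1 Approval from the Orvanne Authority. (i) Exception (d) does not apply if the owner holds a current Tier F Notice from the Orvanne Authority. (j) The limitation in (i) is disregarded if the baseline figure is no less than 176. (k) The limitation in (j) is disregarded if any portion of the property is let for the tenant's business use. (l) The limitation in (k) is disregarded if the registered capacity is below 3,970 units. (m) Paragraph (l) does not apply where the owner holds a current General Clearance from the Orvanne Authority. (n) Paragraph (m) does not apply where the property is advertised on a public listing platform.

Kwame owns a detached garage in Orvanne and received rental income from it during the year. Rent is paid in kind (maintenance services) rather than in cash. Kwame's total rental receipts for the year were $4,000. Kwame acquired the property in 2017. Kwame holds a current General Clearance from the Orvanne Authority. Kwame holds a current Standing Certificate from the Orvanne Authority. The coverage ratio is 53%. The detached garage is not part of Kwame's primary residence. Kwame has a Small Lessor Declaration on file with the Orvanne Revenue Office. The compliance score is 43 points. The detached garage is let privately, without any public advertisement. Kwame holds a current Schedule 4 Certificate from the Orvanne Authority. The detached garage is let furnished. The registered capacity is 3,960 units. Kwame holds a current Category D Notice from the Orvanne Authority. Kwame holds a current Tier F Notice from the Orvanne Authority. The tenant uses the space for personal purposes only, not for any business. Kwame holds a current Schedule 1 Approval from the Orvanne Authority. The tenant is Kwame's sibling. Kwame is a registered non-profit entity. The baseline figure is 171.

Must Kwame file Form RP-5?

Exception (a)'s conditions are all satisfied: the tenant is an immediate family member; rent is paid in kind. Turning to paragraph (f): (f) operates against (a): a current Category D Notice is held. (a) is therefore removed.
All of (b)'s requirements are met (Kwame is a registered non-profit; total rental receipts for the year are $4,000, less than the $4,120 limit). But applying paragraph (g): (g) is engaged — the coverage ratio is 53%, meeting the 43% threshold. Exception (b) does not apply.
Exception (c) is satisfied on its face — a current Schedule 4 Certificate is held; the property is let furnished. Turning to paragraph (h): (h) operates against (c): a current Schedule 1 Approval is held. Exception (c) does not apply.
Exception (d)'s conditions are all satisfied: the compliance score is 43 points, below the 51 points limit; a Small Lessor Declaration is on file. However, paragraphs (i)–(n) must be considered: (i) operates against (d): a current Tier F Notice is held. (j), which would lift (i), is not triggered — the baseline figure is 171, short of 176. Exception (d) does not apply.
Exception (e) fails — the detached garage is not part of the primary residence.
No exception displaces § 23.6.

Yes — Kwame must file Form RP-5.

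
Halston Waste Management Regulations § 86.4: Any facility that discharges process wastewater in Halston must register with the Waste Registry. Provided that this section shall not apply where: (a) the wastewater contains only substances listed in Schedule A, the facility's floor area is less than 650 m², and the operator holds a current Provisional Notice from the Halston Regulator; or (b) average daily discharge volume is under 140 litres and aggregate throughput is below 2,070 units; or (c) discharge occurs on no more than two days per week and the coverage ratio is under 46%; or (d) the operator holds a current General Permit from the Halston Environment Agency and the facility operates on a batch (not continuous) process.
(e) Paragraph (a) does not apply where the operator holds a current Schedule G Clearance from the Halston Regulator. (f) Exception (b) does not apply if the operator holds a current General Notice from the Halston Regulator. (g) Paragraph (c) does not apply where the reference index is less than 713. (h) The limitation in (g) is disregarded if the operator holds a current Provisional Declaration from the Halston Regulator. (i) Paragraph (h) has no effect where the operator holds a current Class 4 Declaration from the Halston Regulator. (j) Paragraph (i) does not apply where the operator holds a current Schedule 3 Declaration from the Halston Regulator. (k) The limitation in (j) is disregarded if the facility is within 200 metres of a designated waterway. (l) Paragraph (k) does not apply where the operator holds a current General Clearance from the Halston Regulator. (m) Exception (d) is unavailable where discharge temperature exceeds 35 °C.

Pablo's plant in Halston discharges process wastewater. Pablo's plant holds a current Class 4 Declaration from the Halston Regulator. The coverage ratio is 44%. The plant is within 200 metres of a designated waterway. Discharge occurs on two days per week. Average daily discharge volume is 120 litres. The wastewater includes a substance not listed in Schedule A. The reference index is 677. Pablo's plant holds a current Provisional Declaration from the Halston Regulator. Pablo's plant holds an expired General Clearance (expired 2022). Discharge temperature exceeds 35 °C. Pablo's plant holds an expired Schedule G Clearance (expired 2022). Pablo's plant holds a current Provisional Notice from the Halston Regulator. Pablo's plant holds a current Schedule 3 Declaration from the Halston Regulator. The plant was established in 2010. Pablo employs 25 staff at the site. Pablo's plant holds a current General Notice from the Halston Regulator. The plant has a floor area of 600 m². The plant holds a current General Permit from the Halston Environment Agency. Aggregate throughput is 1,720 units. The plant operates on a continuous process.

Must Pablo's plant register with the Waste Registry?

Yes — Pablo's plant must register with the Waste Registry.

Exception (a) fails — the wastewater includes a non-Schedule-A substance.
Exception (b) is satisfied on its face — average daily discharge volume is 120 litres, under the 140 litres limit; aggregate throughput is 1,720 units, below the 2,070 units limit. But: (f) operates against (b): a current General Notice is held. So (b) is unavailable.
Exception (c)'s conditions are all satisfied: discharge occurs on no more than two days per week; the coverage ratio is 44%, under the 46% limit. But applying paragraphs (g)–(l): (g) operates against (c): the reference index is 677, less than the 713 limit. (h) applies (a current Provisional Declaration is held), but is overridden by (i): (i) operates against (h): a current Class 4 Declaration is held. (j) applies (a current Schedule 3 Declaration is held), but is overridden by (k): (k) operates against (j): the plant is within 200 m of a designated waterway. (l), which would lift (k), is inapplicable — the General Clearance is not current. (c) is therefore removed.
Exception (d) fails — the facility operates on a continuous process.
Every exception is unavailable, so the rule governs.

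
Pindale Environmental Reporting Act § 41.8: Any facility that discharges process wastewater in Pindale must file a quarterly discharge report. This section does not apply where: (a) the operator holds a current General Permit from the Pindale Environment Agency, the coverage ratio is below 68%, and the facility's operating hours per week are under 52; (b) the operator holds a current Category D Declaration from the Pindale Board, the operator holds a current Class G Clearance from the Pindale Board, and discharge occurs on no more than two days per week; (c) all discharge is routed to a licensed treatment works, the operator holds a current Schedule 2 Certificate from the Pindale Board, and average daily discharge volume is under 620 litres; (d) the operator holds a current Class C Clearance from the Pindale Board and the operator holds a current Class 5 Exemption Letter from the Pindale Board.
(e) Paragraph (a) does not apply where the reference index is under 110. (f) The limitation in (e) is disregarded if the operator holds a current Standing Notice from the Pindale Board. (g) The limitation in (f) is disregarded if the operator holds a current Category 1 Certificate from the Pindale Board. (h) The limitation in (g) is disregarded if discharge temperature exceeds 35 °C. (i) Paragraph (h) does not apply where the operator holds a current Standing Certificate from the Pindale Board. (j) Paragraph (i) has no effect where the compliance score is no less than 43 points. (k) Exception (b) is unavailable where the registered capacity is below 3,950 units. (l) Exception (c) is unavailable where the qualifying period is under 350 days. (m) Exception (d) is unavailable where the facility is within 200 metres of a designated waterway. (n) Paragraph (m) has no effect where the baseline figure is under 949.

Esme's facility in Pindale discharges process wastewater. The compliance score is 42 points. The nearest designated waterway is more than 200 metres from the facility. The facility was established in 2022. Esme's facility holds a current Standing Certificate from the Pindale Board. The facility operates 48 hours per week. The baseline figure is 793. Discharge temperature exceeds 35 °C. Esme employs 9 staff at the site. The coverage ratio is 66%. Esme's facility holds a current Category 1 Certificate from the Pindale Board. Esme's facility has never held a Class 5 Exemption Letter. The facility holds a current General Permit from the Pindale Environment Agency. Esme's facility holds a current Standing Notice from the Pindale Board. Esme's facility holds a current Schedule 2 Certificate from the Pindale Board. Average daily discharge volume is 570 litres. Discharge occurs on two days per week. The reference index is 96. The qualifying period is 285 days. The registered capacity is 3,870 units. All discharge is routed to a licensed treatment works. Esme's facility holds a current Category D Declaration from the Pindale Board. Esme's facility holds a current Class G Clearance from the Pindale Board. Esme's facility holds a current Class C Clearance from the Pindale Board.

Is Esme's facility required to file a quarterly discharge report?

Exception (a) is satisfied on its face — a current General Permit is held; the coverage ratio is 66%, below the 68% limit; the facility's operating hours per week are 48, under the 52 limit. But: (e) operates — the reference index is 96, under the 110 limit. (f) would limit (e) — a current Standing Notice is held — but (g) sets (f) aside: (g) operates against (f): a current Category 1 Certificate is held. (h) is engaged (discharge temperature exceeds 35 °C), but is itself disapplied by (i): (i) is engaged — a current Standing Certificate is held. (j) is not triggered (the compliance score is 42 points, short of 43 points), so (i) stands. Exception (a) does not apply.
Exception (b)'s conditions are all satisfied: a current Category D Declaration is held; a current Class G Clearance is held; discharge occurs on no more than two days per week. Turning to paragraph (k): (k) applies — the registered capacity is 3,870 units, below the 3,950 units limit. So (b) is unavailable.
Exception (c) is satisfied on its face — discharge is routed to a licensed treatment works; a current Schedule 2 Certificate is held; average daily discharge volume is 570 litres, under the 620 litres limit. But: (l) is triggered — the qualifying period is 285 days, under the 350 days limit. Exception (c) does not apply.
Exception (d) fails — the Class 5 Exemption Letter is not current.
No exception is made out. Esme's facility falls within the general rule.

Yes — Esme's facility must file a quarterly discharge report.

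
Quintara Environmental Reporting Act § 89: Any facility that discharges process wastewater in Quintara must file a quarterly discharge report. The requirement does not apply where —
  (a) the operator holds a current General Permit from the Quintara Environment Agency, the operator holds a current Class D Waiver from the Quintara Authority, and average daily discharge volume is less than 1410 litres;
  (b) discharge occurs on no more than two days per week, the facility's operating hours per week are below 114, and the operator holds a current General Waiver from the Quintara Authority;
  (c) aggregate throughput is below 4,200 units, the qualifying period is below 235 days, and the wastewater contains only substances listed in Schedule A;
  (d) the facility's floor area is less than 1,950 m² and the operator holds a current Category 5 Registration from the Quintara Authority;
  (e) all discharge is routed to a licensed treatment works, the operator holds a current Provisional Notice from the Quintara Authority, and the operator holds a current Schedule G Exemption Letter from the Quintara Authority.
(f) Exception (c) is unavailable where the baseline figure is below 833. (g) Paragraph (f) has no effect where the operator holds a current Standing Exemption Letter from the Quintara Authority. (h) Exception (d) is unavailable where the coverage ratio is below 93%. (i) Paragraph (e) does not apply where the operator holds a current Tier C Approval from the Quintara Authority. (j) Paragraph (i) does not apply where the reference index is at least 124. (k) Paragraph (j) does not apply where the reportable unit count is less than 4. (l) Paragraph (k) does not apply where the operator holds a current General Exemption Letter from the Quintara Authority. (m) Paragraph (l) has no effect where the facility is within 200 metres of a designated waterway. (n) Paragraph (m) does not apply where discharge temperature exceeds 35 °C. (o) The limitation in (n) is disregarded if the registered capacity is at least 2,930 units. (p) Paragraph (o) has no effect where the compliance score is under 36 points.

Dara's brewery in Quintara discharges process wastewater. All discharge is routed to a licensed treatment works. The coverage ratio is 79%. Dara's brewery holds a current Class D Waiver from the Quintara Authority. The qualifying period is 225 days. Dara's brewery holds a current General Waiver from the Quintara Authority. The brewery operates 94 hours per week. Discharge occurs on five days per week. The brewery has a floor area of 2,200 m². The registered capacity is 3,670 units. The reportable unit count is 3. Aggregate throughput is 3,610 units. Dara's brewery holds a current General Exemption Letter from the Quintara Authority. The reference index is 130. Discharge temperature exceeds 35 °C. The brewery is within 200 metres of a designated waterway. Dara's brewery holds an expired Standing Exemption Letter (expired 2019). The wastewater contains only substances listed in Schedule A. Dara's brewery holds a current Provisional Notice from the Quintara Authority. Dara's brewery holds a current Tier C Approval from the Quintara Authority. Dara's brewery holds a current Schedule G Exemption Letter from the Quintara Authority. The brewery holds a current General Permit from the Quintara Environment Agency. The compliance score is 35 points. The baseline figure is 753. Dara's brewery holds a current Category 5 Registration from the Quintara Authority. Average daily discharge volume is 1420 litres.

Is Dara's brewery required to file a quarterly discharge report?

Exception (a) does not apply: average daily discharge volume is 1420 litres, not less than 1410 litres.
Exception (b) fails — discharge occurs on five days per week.
All of (c)'s requirements are met (aggregate throughput is 3,610 units, below the 4,200 units limit; the qualifying period is 225 days, below the 235 days limit; the wastewater is Schedule-A-only). Turning to paragraphs (f)–(g): (f) operates against (c): the baseline figure is 753, below the 833 limit. (g) is not engaged (no current Standing Exemption Letter is held), so (f) stands. So (c) is unavailable.
Exception (d) does not apply: the facility's floor area is 2,200 m², not less than 1,950 m².
Exception (e) is satisfied on its face — discharge is routed to a licensed treatment works; a current Provisional Notice is held; a current Schedule G Exemption Letter is held. Applying paragraphs (i)–(p): (i) would limit (e) — a current Tier C Approval is held — but (j) sets (i) aside: (j) operates — the reference index is 130, meeting the 124 threshold. (k) applies (the reportable unit count is 3, less than the 4 limit), but yields to (l): (l) operates against (k): a current General Exemption Letter is held. (m) operates (the brewery is within 200 m of a designated waterway), but is overridden by (n): (n) applies — discharge temperature exceeds 35 °C. (o) would limit (n) — the registered capacity is 3,670 units, meeting the 2,930 units threshold — but (p) sets (o) aside: (p) is triggered — the compliance score is 35 points, under the 36 points limit. Exception (e) stands.

No — exception (e) applies; Dara's brewery is not required to file a quarterly discharge report.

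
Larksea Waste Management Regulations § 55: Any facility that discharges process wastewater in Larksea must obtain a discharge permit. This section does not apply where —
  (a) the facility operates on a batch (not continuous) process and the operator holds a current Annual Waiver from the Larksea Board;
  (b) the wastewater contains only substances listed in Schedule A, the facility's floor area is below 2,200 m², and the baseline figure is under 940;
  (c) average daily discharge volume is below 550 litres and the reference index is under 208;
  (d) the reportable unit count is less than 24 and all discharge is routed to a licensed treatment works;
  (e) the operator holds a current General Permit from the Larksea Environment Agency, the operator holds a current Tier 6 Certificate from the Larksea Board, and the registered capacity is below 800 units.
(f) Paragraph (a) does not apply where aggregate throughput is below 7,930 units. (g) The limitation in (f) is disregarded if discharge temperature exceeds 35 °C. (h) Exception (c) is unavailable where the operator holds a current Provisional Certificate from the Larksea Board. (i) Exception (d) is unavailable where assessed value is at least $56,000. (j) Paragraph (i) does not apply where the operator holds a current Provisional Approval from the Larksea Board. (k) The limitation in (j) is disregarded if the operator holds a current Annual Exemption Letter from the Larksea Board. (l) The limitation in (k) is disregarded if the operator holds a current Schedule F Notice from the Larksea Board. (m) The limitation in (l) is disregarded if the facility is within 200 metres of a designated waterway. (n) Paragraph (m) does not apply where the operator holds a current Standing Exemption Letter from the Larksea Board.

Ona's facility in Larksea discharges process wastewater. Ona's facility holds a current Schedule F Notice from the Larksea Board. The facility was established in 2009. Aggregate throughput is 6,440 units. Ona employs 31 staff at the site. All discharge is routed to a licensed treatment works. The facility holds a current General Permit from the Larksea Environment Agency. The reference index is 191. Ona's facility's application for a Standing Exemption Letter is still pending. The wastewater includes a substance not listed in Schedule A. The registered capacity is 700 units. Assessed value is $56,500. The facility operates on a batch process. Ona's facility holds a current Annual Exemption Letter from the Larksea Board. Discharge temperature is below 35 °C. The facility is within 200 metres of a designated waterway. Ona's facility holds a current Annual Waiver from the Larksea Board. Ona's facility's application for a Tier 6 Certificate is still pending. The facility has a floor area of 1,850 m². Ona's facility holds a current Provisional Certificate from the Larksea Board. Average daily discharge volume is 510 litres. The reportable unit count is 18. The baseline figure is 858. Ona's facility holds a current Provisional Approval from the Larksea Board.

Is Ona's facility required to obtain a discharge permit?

Exception (a) is satisfied on its face — the facility operates on a batch process; a current Annual Waiver is held. However, paragraphs (f)–(g) must be considered: (f) operates against (a): aggregate throughput is 6,440 units, below the 7,930 units limit. (g), which would lift (f), is inapplicable — discharge temperature is below 35 °C. So (a) is unavailable.
Exception (b) fails — the wastewater includes a non-Schedule-A substance.
Exception (c): average daily discharge volume is 510 litres, below the 550 litres limit; the reference index is 191, under the 208 limit — every condition holds. Turning to paragraph (h): (h) operates against (c): a current Provisional Certificate is held. (c) is therefore removed.
All of (d)'s requirements are met (the reportable unit count is 18, less than the 24 limit; discharge is routed to a licensed treatment works). But: (i) operates — assessed value is $56,500, meeting the $56,000 threshold. (j) is engaged (a current Provisional Approval is held), but is overridden by (k): (k) operates against (j): a current Annual Exemption Letter is held. (l) is engaged (a current Schedule F Notice is held), but is overridden by (m): (m) operates against (l): the facility is within 200 m of a designated waterway. (n), which would lift (m), is not engaged — there is no Standing Exemption Letter in force. So (d) is unavailable.
Exception (e) fails — the Tier 6 Certificate is not current.
No exception is made out. Ona's facility falls within the general rule.

Yes — Ona's facility must obtain a discharge permit.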